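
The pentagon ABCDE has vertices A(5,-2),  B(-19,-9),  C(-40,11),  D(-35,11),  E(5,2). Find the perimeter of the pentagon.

104

|AB| = √((-24)² + (-7)²) = √625 = 25
|BC| = √((-21)² + (20)²) = √841 = 29
|CD| = √((5)² + (0)²) = √25 = 5
|DE| = √((40)² + (-9)²) = √1681 = 41
|EA| = √((0)² + (-4)²) = √16 = 4
Perimeter = 25 + 29 + 5 + 41 + 4 = 104.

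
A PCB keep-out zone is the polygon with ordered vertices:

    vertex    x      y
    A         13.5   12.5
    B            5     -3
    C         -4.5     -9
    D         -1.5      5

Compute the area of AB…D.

Apply Gauss's area formula: 2A = Σ (x_i·y_{i+1} − x_{i+1}·y_i), indices taken mod 4.
Cross-terms: -103, -58.5, -36, -86.25  ⇒  Σ = -283.75
Area = |Σ|/2 = 141.875.

141.875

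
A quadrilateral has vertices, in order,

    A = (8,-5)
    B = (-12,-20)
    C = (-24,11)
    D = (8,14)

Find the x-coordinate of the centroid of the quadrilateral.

-71/11

Apply Gauss's area formula. First the cross-terms c_i = x_i·y_{i+1} − x_{i+1}·y_i:
  -220, -612, -424, -152  ⇒  2A = -1408, A = -704.
Then Σ (x_i + x_{i+1})·c_i = 27264, so x̄ = 27264 / (6·(-704)) = -71/11.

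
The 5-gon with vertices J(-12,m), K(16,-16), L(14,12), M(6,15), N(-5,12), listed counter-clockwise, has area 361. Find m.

15

Write out the shoelace sum; only the two edges meeting at J involve m:
2·Area = [((-5)·m − (-12)·12) + ((-12)·(-16) − 16·m)] + 701
       = -21·m + 1037 = 722
⇒ m = 15.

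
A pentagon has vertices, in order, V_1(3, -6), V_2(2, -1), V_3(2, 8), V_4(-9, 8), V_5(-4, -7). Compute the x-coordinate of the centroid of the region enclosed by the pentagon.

-593/255

Apply the surveyor's formula. First the cross-terms c_i = x_i·y_{i+1} − x_{i+1}·y_i:
  9, 18, 88, 95, 45  ⇒  2A = 255, A = 127.5.
Then Σ (x_i + x_{i+1})·c_i = -1779, so x̄ = -1779 / (6·127.5) = -593/255.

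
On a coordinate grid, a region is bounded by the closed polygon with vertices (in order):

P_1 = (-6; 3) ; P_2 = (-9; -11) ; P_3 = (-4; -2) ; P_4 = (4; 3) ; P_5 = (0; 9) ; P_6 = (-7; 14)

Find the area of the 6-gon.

Σ = (93) + (-26) + (-4) + (36) + (63) + (63) = 225
Area = |Σ|/2 = 112.5.

112.5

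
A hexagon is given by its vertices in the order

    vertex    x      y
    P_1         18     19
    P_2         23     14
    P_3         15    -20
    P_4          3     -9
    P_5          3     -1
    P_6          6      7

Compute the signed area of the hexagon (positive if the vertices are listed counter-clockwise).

-445.5

Apply the shoelace (surveyor's) formula: 2A = Σ (x_i·y_{i+1} − x_{i+1}·y_i), indices taken mod 6.
P_1→P_2: (18)(14) − (23)(19) = -185
P_2→P_3: (23)(-20) − (15)(14) = -670
P_3→P_4: (15)(-9) − (3)(-20) = -75
P_4→P_5: (3)(-1) − (3)(-9) = 24
P_5→P_6: (3)(7) − (6)(-1) = 27
P_6→P_1: (6)(19) − (18)(7) = -12
Σ = -891
Signed area = Σ/2 = -445.5 (negative ⇒ clockwise traversal).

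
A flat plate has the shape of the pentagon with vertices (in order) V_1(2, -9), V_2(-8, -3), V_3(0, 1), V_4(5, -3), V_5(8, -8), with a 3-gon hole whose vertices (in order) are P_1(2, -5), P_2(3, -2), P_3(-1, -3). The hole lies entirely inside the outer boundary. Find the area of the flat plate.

Outer boundary:
Apply the surveyor's formula: 2A = Σ (x_i·y_{i+1} − x_{i+1}·y_i), indices taken mod 5.
V_1→V_2: (2)(-3) − (-8)(-9) = -78
V_2→V_3: (-8)(1) − (0)(-3) = -8
V_3→V_4: (0)(-3) − (5)(1) = -5
V_4→V_5: (5)(-8) − (8)(-3) = -16
V_5→V_1: (8)(-9) − (2)(-8) = -56
Σ = -163
Area = |Σ|/2 = 81.5.
Hole:
Σ = (11) + (-11) + (11) = 11
Area = |Σ|/2 = 5.5.
Net area = 81.5 − 5.5 = 76.

76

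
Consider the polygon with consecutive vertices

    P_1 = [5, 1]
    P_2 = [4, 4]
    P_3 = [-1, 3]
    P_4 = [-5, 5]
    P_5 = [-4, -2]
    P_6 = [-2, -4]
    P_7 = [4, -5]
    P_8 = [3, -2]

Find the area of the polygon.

Apply Gauss's area formula: 2A = Σ (x_i·y_{i+1} − x_{i+1}·y_i), indices taken mod 8.
Σ = (16) + (16) + (10) + (30) + (12) + (26) + (7) + (13) = 130
Area = |Σ|/2 = 65.

65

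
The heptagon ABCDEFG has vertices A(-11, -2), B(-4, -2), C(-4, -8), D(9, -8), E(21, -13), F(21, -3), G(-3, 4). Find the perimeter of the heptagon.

|AB| = √((7)² + (0)²) = √49 = 7
|BC| = √((0)² + (-6)²) = √36 = 6
|CD| = √((13)² + (0)²) = √169 = 13
|DE| = √((12)² + (-5)²) = √169 = 13
|EF| = √((0)² + (10)²) = √100 = 10
|FG| = √((-24)² + (7)²) = √625 = 25
|GA| = √((-8)² + (-6)²) = √100 = 10
Perimeter = 7 + 6 + 13 + 13 + 10 + 25 + 10 = 84.

84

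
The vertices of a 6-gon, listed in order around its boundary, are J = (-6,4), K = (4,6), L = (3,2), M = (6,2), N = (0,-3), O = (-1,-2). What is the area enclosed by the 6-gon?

52.5

Σ = (-52) + (-10) + (-6) + (-18) + (-3) + (-16) = -105
Area = |Σ|/2 = 52.5.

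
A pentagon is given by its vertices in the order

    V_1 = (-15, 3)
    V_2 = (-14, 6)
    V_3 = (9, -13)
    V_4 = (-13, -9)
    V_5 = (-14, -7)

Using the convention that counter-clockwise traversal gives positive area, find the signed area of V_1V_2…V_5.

Apply the shoelace (surveyor's) formula: 2A = Σ (x_i·y_{i+1} − x_{i+1}·y_i), indices taken mod 5.
Cross-terms: -48, 128, -250, -35, -147  ⇒  Σ = -352
Signed area = Σ/2 = -176 (negative ⇒ clockwise traversal).

-176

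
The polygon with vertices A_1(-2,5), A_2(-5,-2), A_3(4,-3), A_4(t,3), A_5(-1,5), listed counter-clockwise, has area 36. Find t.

The doubled signed area Σ (x_i y_{i+1} − x_{i+1} y_i) is linear in t.
With t=0 it equals 72; the coefficient of t is 8 (from the two edges through A_4).
So 8·t + 72 = 2·36 = 72 ⇒ t = 0.

0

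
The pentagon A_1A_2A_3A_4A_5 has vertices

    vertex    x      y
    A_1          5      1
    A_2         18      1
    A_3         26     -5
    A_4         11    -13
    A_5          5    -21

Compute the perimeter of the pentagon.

72

|A_1A_2| = √((13)² + (0)²) = √169 = 13
|A_2A_3| = √((8)² + (-6)²) = √100 = 10
|A_3A_4| = √((-15)² + (-8)²) = √289 = 17
|A_4A_5| = √((-6)² + (-8)²) = √100 = 10
|A_5A_1| = √((0)² + (22)²) = √484 = 22
Perimeter = 13 + 10 + 17 + 10 + 22 = 72.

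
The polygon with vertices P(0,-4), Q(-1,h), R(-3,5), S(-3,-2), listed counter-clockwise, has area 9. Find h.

-2

The doubled signed area Σ (x_i y_{i+1} − x_{i+1} y_i) is linear in h.
With h=0 it equals 24; the coefficient of h is 3 (from the two edges through Q).
So 3·h + 24 = 2·9 = 18 ⇒ h = -2.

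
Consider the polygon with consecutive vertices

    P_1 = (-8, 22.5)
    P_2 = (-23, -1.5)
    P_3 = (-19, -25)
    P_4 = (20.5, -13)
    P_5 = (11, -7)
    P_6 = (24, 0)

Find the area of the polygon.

1271.5

Apply the shoelace (surveyor's) formula: 2A = Σ (x_i·y_{i+1} − x_{i+1}·y_i), indices taken mod 6.
Cross-terms: 529.5, 546.5, 759.5, -0.5, 168, 540  ⇒  Σ = 2543
Area = |Σ|/2 = 1271.5.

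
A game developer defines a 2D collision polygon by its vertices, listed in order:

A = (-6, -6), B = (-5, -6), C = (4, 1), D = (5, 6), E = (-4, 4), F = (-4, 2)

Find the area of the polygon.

Apply the shoelace formula: 2A = Σ (x_i·y_{i+1} − x_{i+1}·y_i), indices taken mod 6.
Cross-terms: 6, 19, 19, 44, 8, 36  ⇒  Σ = 132
Area = |Σ|/2 = 66.

66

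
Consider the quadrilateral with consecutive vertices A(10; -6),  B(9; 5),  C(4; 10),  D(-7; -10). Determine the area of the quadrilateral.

173

Σ = (104) + (70) + (30) + (142) = 346
Area = |Σ|/2 = 173.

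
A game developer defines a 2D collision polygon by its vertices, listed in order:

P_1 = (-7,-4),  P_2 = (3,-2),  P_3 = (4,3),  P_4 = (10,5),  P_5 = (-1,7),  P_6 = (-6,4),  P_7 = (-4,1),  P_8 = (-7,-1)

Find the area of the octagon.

Cross-terms: 26, 17, -10, 75, 38, 10, 11, 21  ⇒  Σ = 188
Area = |Σ|/2 = 94.

94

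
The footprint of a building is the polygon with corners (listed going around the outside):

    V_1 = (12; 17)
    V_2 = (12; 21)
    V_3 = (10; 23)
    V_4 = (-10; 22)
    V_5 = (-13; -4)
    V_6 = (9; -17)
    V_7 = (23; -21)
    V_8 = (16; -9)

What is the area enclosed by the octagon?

Apply Gauss's area formula: 2A = Σ (x_i·y_{i+1} − x_{i+1}·y_i), indices taken mod 8.
Cross-terms: 48, 66, 450, 326, 257, 202, 129, 380  ⇒  Σ = 1858
Area = |Σ|/2 = 929.

929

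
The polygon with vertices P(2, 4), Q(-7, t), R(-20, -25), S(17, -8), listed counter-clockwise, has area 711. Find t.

Write out the shoelace sum; only the two edges meeting at Q involve t:
2·Area = [(2·t − (-7)·4) + ((-7)·(-25) − (-20)·t)] + 669
       = 22·t + 872 = 1422
⇒ t = 25.

25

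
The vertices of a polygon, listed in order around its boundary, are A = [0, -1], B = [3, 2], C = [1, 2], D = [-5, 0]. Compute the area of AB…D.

Apply Gauss's area formula: 2A = Σ (x_i·y_{i+1} − x_{i+1}·y_i), indices taken mod 4.
Σ = (3) + (4) + (10) + (5) = 22
Area = |Σ|/2 = 11.

11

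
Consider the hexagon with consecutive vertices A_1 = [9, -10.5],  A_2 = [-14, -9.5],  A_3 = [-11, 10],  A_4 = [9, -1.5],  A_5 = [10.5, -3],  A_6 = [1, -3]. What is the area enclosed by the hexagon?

286.875

Apply the shoelace (surveyor's) formula: 2A = Σ (x_i·y_{i+1} − x_{i+1}·y_i), indices taken mod 6.
Σ = (-232.5) + (-244.5) + (-73.5) + (-11.25) + (-28.5) + (16.5) = -573.75
Area = |Σ|/2 = 286.875.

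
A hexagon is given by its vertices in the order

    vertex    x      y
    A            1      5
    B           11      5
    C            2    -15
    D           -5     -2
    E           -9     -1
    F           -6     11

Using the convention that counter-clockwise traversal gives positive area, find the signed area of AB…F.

-231.5

Σ = (-50) + (-175) + (-79) + (-13) + (-105) + (-41) = -463
Signed area = Σ/2 = -231.5 (negative ⇒ clockwise traversal).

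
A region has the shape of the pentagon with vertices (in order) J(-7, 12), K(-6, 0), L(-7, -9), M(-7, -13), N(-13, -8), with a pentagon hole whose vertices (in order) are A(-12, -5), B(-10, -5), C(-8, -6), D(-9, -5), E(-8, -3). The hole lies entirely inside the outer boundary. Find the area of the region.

82

Outer boundary:
Apply the shoelace formula: 2A = Σ (x_i·y_{i+1} − x_{i+1}·y_i), indices taken mod 5.
J→K: (-7)(0) − (-6)(12) = 72
K→L: (-6)(-9) − (-7)(0) = 54
L→M: (-7)(-13) − (-7)(-9) = 28
M→N: (-7)(-8) − (-13)(-13) = -113
N→J: (-13)(12) − (-7)(-8) = -212
Σ = -171
Area = |Σ|/2 = 85.5.
Hole:
Apply Gauss's area formula: 2A = Σ (x_i·y_{i+1} − x_{i+1}·y_i), indices taken mod 5.
A→B: (-12)(-5) − (-10)(-5) = 10
B→C: (-10)(-6) − (-8)(-5) = 20
C→D: (-8)(-5) − (-9)(-6) = -14
D→E: (-9)(-3) − (-8)(-5) = -13
E→A: (-8)(-5) − (-12)(-3) = 4
Σ = 7
Area = |Σ|/2 = 3.5.
Net area = 85.5 − 3.5 = 82.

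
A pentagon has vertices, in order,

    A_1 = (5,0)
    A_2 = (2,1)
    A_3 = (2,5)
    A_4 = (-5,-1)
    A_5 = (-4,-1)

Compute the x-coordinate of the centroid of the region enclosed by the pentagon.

-1/21

Apply the shoelace (surveyor's) formula. First the cross-terms c_i = x_i·y_{i+1} − x_{i+1}·y_i:
  5, 8, 23, 1, 5  ⇒  2A = 42, A = 21.
Then Σ (x_i + x_{i+1})·c_i = -6, so x̄ = -6 / (6·21) = -1/21.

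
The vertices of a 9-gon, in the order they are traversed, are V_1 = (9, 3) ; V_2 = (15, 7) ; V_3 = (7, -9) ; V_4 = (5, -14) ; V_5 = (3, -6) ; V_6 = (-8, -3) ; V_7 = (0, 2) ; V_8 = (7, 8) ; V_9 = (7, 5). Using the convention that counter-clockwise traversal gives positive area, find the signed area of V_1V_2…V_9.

-169.5

Apply the surveyor's formula: 2A = Σ (x_i·y_{i+1} − x_{i+1}·y_i), indices taken mod 9.
V_1→V_2: (9)(7) − (15)(3) = 18
V_2→V_3: (15)(-9) − (7)(7) = -184
V_3→V_4: (7)(-14) − (5)(-9) = -53
V_4→V_5: (5)(-6) − (3)(-14) = 12
V_5→V_6: (3)(-3) − (-8)(-6) = -57
V_6→V_7: (-8)(2) − (0)(-3) = -16
V_7→V_8: (0)(8) − (7)(2) = -14
V_8→V_9: (7)(5) − (7)(8) = -21
V_9→V_1: (7)(3) − (9)(5) = -24
Σ = -339
Signed area = Σ/2 = -169.5 (negative ⇒ clockwise traversal).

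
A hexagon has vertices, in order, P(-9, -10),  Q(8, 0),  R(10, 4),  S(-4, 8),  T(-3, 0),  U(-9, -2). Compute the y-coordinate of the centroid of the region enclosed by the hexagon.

Apply the shoelace (surveyor's) formula. First the cross-terms c_i = x_i·y_{i+1} − x_{i+1}·y_i:
  80, 32, 96, 24, 6, 72  ⇒  2A = 310, A = 155.
Then Σ (y_i + y_{i+1})·c_i = -204, so ȳ = -204 / (6·155) = -34/155.

-34/155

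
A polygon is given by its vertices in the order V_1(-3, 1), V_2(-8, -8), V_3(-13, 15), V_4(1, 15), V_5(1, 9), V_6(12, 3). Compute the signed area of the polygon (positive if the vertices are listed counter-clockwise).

-246

Σ = (32) + (-224) + (-210) + (-6) + (-105) + (21) = -492
Signed area = Σ/2 = -246 (negative ⇒ clockwise traversal).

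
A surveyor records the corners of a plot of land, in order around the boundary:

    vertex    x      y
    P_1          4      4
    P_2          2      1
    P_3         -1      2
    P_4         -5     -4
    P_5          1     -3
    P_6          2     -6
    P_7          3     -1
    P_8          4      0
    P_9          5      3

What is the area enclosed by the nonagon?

Apply the shoelace formula: 2A = Σ (x_i·y_{i+1} − x_{i+1}·y_i), indices taken mod 9.
Cross-terms: -4, 5, 14, 19, 0, 16, 4, 12, 8  ⇒  Σ = 74
Area = |Σ|/2 = 37.

37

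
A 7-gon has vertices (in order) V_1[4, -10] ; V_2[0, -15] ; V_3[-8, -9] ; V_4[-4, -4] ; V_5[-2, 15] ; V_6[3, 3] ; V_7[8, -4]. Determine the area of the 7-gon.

201.5

Σ = (-60) + (-120) + (-4) + (-68) + (-51) + (-36) + (-64) = -403
Area = |Σ|/2 = 201.5.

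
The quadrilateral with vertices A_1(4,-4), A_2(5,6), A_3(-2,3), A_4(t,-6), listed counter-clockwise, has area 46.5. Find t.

2

Write out the shoelace sum; only the two edges meeting at A_4 involve t:
2·Area = [((-2)·(-6) − t·3) + (t·(-4) − 4·(-6))] + 71
       = -7·t + 107 = 93
⇒ t = 2.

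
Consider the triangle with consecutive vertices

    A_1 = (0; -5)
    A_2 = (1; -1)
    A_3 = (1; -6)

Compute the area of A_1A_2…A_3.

2.5

Apply Gauss's area formula: 2A = Σ (x_i·y_{i+1} − x_{i+1}·y_i), indices taken mod 3.
Σ = (5) + (-5) + (-5) = -5
Area = |Σ|/2 = 2.5.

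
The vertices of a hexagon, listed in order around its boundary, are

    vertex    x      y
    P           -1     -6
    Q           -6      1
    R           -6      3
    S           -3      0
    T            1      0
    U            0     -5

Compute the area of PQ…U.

25

Apply the shoelace formula: 2A = Σ (x_i·y_{i+1} − x_{i+1}·y_i), indices taken mod 6.
P→Q: (-1)(1) − (-6)(-6) = -37
Q→R: (-6)(3) − (-6)(1) = -12
R→S: (-6)(0) − (-3)(3) = 9
S→T: (-3)(0) − (1)(0) = 0
T→U: (1)(-5) − (0)(0) = -5
U→P: (0)(-6) − (-1)(-5) = -5
Σ = -50
Area = |Σ|/2 = 25.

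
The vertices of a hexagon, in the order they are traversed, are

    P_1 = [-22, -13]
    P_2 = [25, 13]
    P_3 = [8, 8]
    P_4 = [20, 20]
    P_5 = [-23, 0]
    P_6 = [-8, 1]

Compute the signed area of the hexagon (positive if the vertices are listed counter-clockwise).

349

Cross-terms: 39, 96, 0, 460, -23, 126  ⇒  Σ = 698
Signed area = Σ/2 = 349 (positive ⇒ counter-clockwise traversal).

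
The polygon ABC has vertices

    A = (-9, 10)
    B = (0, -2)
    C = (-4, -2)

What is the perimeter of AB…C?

32

|AB| = √((9)² + (-12)²) = √225 = 15
|BC| = √((-4)² + (0)²) = √16 = 4
|CA| = √((-5)² + (12)²) = √169 = 13
Perimeter = 15 + 4 + 13 = 32.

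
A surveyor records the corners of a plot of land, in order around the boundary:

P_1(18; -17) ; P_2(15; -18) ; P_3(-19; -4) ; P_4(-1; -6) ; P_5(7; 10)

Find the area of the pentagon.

Apply Gauss's area formula: 2A = Σ (x_i·y_{i+1} − x_{i+1}·y_i), indices taken mod 5.
Σ = (-69) + (-402) + (110) + (32) + (-299) = -628
Area = |Σ|/2 = 314.

314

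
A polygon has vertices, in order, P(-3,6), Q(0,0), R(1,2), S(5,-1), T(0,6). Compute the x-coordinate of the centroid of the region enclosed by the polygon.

10/37

Apply the surveyor's formula. First the cross-terms c_i = x_i·y_{i+1} − x_{i+1}·y_i:
  0, 0, -11, 30, 18  ⇒  2A = 37, A = 18.5.
Then Σ (x_i + x_{i+1})·c_i = 30, so x̄ = 30 / (6·18.5) = 10/37.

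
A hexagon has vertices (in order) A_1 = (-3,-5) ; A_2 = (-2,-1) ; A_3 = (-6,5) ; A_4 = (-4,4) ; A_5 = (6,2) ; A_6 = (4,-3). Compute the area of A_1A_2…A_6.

Σ = (-7) + (-16) + (-4) + (-32) + (-26) + (-29) = -114
Area = |Σ|/2 = 57.

57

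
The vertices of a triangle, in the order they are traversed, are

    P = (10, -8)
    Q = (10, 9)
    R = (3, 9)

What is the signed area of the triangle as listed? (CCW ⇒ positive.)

59.5

Σ = (170) + (63) + (-114) = 119
Signed area = Σ/2 = 59.5 (positive ⇒ counter-clockwise traversal).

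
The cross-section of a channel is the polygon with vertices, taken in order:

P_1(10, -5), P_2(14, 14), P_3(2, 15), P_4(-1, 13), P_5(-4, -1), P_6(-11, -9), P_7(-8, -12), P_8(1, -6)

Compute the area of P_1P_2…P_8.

P_1→P_2: (10)(14) − (14)(-5) = 210
P_2→P_3: (14)(15) − (2)(14) = 182
P_3→P_4: (2)(13) − (-1)(15) = 41
P_4→P_5: (-1)(-1) − (-4)(13) = 53
P_5→P_6: (-4)(-9) − (-11)(-1) = 25
P_6→P_7: (-11)(-12) − (-8)(-9) = 60
P_7→P_8: (-8)(-6) − (1)(-12) = 60
P_8→P_1: (1)(-5) − (10)(-6) = 55
Σ = 686
Area = |Σ|/2 = 343.

343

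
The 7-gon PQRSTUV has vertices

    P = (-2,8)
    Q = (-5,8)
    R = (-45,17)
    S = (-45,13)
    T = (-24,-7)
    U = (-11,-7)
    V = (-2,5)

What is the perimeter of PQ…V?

108

|PQ| = √((-3)² + (0)²) = √9 = 3
|QR| = √((-40)² + (9)²) = √1681 = 41
|RS| = √((0)² + (-4)²) = √16 = 4
|ST| = √((21)² + (-20)²) = √841 = 29
|TU| = √((13)² + (0)²) = √169 = 13
|UV| = √((9)² + (12)²) = √225 = 15
|VP| = √((0)² + (3)²) = √9 = 3
Perimeter = 3 + 41 + 4 + 29 + 13 + 15 + 3 = 108.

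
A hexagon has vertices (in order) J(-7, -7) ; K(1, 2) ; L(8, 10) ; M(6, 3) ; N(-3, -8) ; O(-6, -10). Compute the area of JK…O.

67

Apply the surveyor's formula: 2A = Σ (x_i·y_{i+1} − x_{i+1}·y_i), indices taken mod 6.
J→K: (-7)(2) − (1)(-7) = -7
K→L: (1)(10) − (8)(2) = -6
L→M: (8)(3) − (6)(10) = -36
M→N: (6)(-8) − (-3)(3) = -39
N→O: (-3)(-10) − (-6)(-8) = -18
O→J: (-6)(-7) − (-7)(-10) = -28
Σ = -134
Area = |Σ|/2 = 67.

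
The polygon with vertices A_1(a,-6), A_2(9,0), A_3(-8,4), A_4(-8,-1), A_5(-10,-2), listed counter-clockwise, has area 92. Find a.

Write out the shoelace sum; only the two edges meeting at A_1 involve a:
2·Area = [((-10)·(-6) − a·(-2)) + (a·0 − 9·(-6))] + 82
       = 2·a + 196 = 184
⇒ a = -6.

-6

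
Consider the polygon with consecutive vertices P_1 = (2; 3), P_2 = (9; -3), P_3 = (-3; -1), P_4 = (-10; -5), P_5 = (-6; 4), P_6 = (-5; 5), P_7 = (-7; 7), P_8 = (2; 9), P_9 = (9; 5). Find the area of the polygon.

Apply the surveyor's formula: 2A = Σ (x_i·y_{i+1} − x_{i+1}·y_i), indices taken mod 9.
Σ = (-33) + (-18) + (5) + (-70) + (-10) + (0) + (-77) + (-71) + (17) = -257
Area = |Σ|/2 = 128.5.

128.5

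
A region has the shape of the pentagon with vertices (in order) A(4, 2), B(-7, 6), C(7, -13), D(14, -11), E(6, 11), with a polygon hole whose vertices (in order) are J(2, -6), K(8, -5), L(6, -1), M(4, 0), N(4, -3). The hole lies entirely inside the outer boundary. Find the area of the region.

173

Outer boundary:
Apply the shoelace formula: 2A = Σ (x_i·y_{i+1} − x_{i+1}·y_i), indices taken mod 5.
Σ = (38) + (49) + (105) + (220) + (-32) = 380
Area = |Σ|/2 = 190.
Hole:
Cross-terms: 38, 22, 4, -12, -18  ⇒  Σ = 34
Area = |Σ|/2 = 17.
Net area = 190 − 17 = 173.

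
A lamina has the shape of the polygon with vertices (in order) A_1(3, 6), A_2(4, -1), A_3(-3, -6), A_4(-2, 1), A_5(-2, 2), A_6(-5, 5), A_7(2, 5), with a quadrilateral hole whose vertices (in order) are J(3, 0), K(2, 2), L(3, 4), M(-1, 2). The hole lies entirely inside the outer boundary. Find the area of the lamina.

48.5

Outer boundary:
Apply the shoelace formula: 2A = Σ (x_i·y_{i+1} − x_{i+1}·y_i), indices taken mod 7.
Cross-terms: -27, -27, -15, -2, 0, -35, -3  ⇒  Σ = -109
Area = |Σ|/2 = 54.5.
Hole:
Apply the shoelace (surveyor's) formula: 2A = Σ (x_i·y_{i+1} − x_{i+1}·y_i), indices taken mod 4.
Σ = (6) + (2) + (10) + (-6) = 12
Area = |Σ|/2 = 6.
Net area = 54.5 − 6 = 48.5.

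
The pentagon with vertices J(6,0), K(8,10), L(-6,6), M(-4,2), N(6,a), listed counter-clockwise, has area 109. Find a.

-5

Write out the shoelace sum; only the two edges meeting at N involve a:
2·Area = [((-4)·a − 6·2) + (6·0 − 6·a)] + 180
       = -10·a + 168 = 218
⇒ a = -5.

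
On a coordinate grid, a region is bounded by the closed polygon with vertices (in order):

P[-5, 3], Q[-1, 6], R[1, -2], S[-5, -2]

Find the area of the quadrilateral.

34

Apply the shoelace formula: 2A = Σ (x_i·y_{i+1} − x_{i+1}·y_i), indices taken mod 4.
Σ = (-27) + (-4) + (-12) + (-25) = -68
Area = |Σ|/2 = 34.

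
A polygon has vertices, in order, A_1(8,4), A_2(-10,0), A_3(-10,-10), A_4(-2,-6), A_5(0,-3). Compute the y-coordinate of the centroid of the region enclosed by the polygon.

-151/63

Apply the shoelace formula. First the cross-terms c_i = x_i·y_{i+1} − x_{i+1}·y_i:
  40, 100, 40, 6, 24  ⇒  2A = 210, A = 105.
Then Σ (y_i + y_{i+1})·c_i = -1510, so ȳ = -1510 / (6·105) = -151/63.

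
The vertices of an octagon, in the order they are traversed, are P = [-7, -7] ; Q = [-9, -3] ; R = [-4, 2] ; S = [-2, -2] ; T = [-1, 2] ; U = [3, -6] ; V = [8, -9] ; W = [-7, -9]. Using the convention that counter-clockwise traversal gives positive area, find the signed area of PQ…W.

Apply the shoelace formula: 2A = Σ (x_i·y_{i+1} − x_{i+1}·y_i), indices taken mod 8.
Σ = (-42) + (-30) + (12) + (-6) + (0) + (21) + (-135) + (-14) = -194
Signed area = Σ/2 = -97 (negative ⇒ clockwise traversal).

-97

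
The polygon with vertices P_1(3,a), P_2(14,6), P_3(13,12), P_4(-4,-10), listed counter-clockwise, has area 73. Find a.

The doubled signed area Σ (x_i y_{i+1} − x_{i+1} y_i) is linear in a.
With a=0 it equals 56; the coefficient of a is -18 (from the two edges through P_1).
So -18·a + 56 = 2·73 = 146 ⇒ a = -5.

-5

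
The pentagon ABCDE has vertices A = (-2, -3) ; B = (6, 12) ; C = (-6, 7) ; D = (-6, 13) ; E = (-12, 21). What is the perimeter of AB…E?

|AB| = √((8)² + (15)²) = √289 = 17
|BC| = √((-12)² + (-5)²) = √169 = 13
|CD| = √((0)² + (6)²) = √36 = 6
|DE| = √((-6)² + (8)²) = √100 = 10
|EA| = √((10)² + (-24)²) = √676 = 26
Perimeter = 17 + 13 + 6 + 10 + 26 = 72.

72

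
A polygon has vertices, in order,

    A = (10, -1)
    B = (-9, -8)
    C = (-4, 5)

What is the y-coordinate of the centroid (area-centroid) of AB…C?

-4/3

Apply the surveyor's formula. First the cross-terms c_i = x_i·y_{i+1} − x_{i+1}·y_i:
  -89, -77, -46  ⇒  2A = -212, A = -106.
Then Σ (y_i + y_{i+1})·c_i = 848, so ȳ = 848 / (6·(-106)) = -4/3.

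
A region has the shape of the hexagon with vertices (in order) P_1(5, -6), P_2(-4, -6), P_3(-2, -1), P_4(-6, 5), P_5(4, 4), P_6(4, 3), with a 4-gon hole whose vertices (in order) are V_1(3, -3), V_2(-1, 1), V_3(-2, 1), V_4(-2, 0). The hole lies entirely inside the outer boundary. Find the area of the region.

Outer boundary:
Apply the surveyor's formula: 2A = Σ (x_i·y_{i+1} − x_{i+1}·y_i), indices taken mod 6.
Σ = (-54) + (-8) + (-16) + (-44) + (-4) + (-39) = -165
Area = |Σ|/2 = 82.5.
Hole:
Cross-terms: 0, 1, 2, 6  ⇒  Σ = 9
Area = |Σ|/2 = 4.5.
Net area = 82.5 − 4.5 = 78.

78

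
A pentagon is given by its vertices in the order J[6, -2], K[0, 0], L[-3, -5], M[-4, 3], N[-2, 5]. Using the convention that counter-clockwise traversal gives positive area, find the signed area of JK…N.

-34.5

J→K: (6)(0) − (0)(-2) = 0
K→L: (0)(-5) − (-3)(0) = 0
L→M: (-3)(3) − (-4)(-5) = -29
M→N: (-4)(5) − (-2)(3) = -14
N→J: (-2)(-2) − (6)(5) = -26
Σ = -69
Signed area = Σ/2 = -34.5 (negative ⇒ clockwise traversal).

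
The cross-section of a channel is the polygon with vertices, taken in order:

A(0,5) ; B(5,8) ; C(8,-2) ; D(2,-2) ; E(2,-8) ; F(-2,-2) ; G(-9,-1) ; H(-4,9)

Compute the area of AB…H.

A→B: (0)(8) − (5)(5) = -25
B→C: (5)(-2) − (8)(8) = -74
C→D: (8)(-2) − (2)(-2) = -12
D→E: (2)(-8) − (2)(-2) = -12
E→F: (2)(-2) − (-2)(-8) = -20
F→G: (-2)(-1) − (-9)(-2) = -16
G→H: (-9)(9) − (-4)(-1) = -85
H→A: (-4)(5) − (0)(9) = -20
Σ = -264
Area = |Σ|/2 = 132.

132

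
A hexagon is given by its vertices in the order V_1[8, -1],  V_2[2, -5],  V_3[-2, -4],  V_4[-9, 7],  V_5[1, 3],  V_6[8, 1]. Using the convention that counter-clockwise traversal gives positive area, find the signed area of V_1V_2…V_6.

-89.5

Apply Gauss's area formula: 2A = Σ (x_i·y_{i+1} − x_{i+1}·y_i), indices taken mod 6.
V_1→V_2: (8)(-5) − (2)(-1) = -38
V_2→V_3: (2)(-4) − (-2)(-5) = -18
V_3→V_4: (-2)(7) − (-9)(-4) = -50
V_4→V_5: (-9)(3) − (1)(7) = -34
V_5→V_6: (1)(1) − (8)(3) = -23
V_6→V_1: (8)(-1) − (8)(1) = -16
Σ = -179
Signed area = Σ/2 = -89.5 (negative ⇒ clockwise traversal).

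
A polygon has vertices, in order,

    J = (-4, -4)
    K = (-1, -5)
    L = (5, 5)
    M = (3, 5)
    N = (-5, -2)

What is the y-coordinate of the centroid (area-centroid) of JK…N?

Apply the surveyor's formula. First the cross-terms c_i = x_i·y_{i+1} − x_{i+1}·y_i:
  16, 20, 10, 19, 12  ⇒  2A = 77, A = 38.5.
Then Σ (y_i + y_{i+1})·c_i = -59, so ȳ = -59 / (6·38.5) = -59/231.

-59/231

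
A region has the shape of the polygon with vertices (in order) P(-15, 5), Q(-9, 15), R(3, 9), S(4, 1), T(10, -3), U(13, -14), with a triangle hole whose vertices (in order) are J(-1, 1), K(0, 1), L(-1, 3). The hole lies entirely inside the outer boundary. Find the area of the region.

302.5

Outer boundary:
Apply the surveyor's formula: 2A = Σ (x_i·y_{i+1} − x_{i+1}·y_i), indices taken mod 6.
Σ = (-180) + (-126) + (-33) + (-22) + (-101) + (-145) = -607
Area = |Σ|/2 = 303.5.
Hole:
Σ = (-1) + (1) + (2) = 2
Area = |Σ|/2 = 1.
Net area = 303.5 − 1 = 302.5.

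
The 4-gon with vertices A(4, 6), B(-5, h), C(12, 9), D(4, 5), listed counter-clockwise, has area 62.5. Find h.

-14

The doubled signed area Σ (x_i y_{i+1} − x_{i+1} y_i) is linear in h.
With h=0 it equals 13; the coefficient of h is -8 (from the two edges through B).
So -8·h + 13 = 2·62.5 = 125 ⇒ h = -14.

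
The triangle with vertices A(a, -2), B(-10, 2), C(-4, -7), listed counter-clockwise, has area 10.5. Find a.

The doubled signed area Σ (x_i y_{i+1} − x_{i+1} y_i) is linear in a.
With a=0 it equals 66; the coefficient of a is 9 (from the two edges through A).
So 9·a + 66 = 2·10.5 = 21 ⇒ a = -5.

-5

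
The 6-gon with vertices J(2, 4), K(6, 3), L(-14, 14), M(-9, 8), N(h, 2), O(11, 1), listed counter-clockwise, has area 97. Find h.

The doubled signed area Σ (x_i y_{i+1} − x_{i+1} y_i) is linear in h.
With h=0 it equals 124; the coefficient of h is -7 (from the two edges through N).
So -7·h + 124 = 2·97 = 194 ⇒ h = -10.

-10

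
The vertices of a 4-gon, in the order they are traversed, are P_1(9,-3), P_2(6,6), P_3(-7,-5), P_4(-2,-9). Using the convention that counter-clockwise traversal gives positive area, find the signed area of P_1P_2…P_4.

Σ = (72) + (12) + (53) + (87) = 224
Signed area = Σ/2 = 112 (positive ⇒ counter-clockwise traversal).

112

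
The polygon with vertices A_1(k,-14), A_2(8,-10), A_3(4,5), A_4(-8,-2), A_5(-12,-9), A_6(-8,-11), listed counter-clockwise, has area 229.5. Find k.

15

Write out the shoelace sum; only the two edges meeting at A_1 involve k:
2·Area = [((-8)·(-14) − k·(-11)) + (k·(-10) − 8·(-14))] + 220
       = 1·k + 444 = 459
⇒ k = 15.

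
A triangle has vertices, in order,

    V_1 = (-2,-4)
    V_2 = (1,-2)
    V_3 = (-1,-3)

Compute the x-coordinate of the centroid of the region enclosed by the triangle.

-2/3

Apply Gauss's area formula. First the cross-terms c_i = x_i·y_{i+1} − x_{i+1}·y_i:
  8, -5, -2  ⇒  2A = 1, A = 0.5.
Then Σ (x_i + x_{i+1})·c_i = -2, so x̄ = -2 / (6·0.5) = -2/3.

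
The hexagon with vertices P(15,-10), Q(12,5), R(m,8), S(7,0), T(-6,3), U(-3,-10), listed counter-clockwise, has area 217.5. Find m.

14

The doubled signed area Σ (x_i y_{i+1} − x_{i+1} y_i) is linear in m.
With m=0 it equals 505; the coefficient of m is -5 (from the two edges through R).
So -5·m + 505 = 2·217.5 = 435 ⇒ m = 14.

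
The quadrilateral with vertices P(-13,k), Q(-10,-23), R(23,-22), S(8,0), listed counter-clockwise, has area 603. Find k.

-1

Write out the shoelace sum; only the two edges meeting at P involve k:
2·Area = [(8·k − (-13)·0) + ((-13)·(-23) − (-10)·k)] + 925
       = 18·k + 1224 = 1206
⇒ k = -1.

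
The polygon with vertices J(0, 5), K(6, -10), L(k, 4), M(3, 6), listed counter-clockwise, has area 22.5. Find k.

3

Write out the shoelace sum; only the two edges meeting at L involve k:
2·Area = [(6·4 − k·(-10)) + (k·6 − 3·4)] + -15
       = 16·k + -3 = 45
⇒ k = 3.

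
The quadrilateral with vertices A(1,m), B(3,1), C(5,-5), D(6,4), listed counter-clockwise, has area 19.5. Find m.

4

Write out the shoelace sum; only the two edges meeting at A involve m:
2·Area = [(6·m − 1·4) + (1·1 − 3·m)] + 30
       = 3·m + 27 = 39
⇒ m = 4.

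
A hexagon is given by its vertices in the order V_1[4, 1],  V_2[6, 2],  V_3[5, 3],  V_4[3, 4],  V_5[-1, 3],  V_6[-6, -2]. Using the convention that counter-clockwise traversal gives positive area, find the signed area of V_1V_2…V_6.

28

Apply the shoelace formula: 2A = Σ (x_i·y_{i+1} − x_{i+1}·y_i), indices taken mod 6.
V_1→V_2: (4)(2) − (6)(1) = 2
V_2→V_3: (6)(3) − (5)(2) = 8
V_3→V_4: (5)(4) − (3)(3) = 11
V_4→V_5: (3)(3) − (-1)(4) = 13
V_5→V_6: (-1)(-2) − (-6)(3) = 20
V_6→V_1: (-6)(1) − (4)(-2) = 2
Σ = 56
Signed area = Σ/2 = 28 (positive ⇒ counter-clockwise traversal).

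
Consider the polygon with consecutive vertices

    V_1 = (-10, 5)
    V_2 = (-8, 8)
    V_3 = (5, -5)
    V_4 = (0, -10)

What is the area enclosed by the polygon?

Apply Gauss's area formula: 2A = Σ (x_i·y_{i+1} − x_{i+1}·y_i), indices taken mod 4.
Cross-terms: -40, 0, -50, -100  ⇒  Σ = -190
Area = |Σ|/2 = 95.

95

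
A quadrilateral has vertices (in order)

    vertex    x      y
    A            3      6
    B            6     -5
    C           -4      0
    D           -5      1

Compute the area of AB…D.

Apply the shoelace formula: 2A = Σ (x_i·y_{i+1} − x_{i+1}·y_i), indices taken mod 4.
Σ = (-51) + (-20) + (-4) + (-33) = -108
Area = |Σ|/2 = 54.

54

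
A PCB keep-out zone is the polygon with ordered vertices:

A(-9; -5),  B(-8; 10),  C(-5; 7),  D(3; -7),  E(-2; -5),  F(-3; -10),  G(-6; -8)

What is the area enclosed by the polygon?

112

Apply the surveyor's formula: 2A = Σ (x_i·y_{i+1} − x_{i+1}·y_i), indices taken mod 7.
Σ = (-130) + (-6) + (14) + (-29) + (5) + (-36) + (-42) = -224
Area = |Σ|/2 = 112.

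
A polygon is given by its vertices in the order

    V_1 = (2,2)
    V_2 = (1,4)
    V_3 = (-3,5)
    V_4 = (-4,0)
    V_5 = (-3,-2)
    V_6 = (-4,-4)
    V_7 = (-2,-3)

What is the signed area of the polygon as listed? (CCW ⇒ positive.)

30.5

Apply the shoelace formula: 2A = Σ (x_i·y_{i+1} − x_{i+1}·y_i), indices taken mod 7.
Σ = (6) + (17) + (20) + (8) + (4) + (4) + (2) = 61
Signed area = Σ/2 = 30.5 (positive ⇒ counter-clockwise traversal).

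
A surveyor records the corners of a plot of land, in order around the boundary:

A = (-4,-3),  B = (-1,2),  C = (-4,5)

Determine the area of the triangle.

12

Apply the shoelace formula: 2A = Σ (x_i·y_{i+1} − x_{i+1}·y_i), indices taken mod 3.
Cross-terms: -11, 3, 32  ⇒  Σ = 24
Area = |Σ|/2 = 12.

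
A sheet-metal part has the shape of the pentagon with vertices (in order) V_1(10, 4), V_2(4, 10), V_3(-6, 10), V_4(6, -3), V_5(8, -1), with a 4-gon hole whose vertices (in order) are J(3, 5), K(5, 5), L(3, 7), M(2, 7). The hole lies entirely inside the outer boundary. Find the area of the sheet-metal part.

98

Outer boundary:
Apply the shoelace formula: 2A = Σ (x_i·y_{i+1} − x_{i+1}·y_i), indices taken mod 5.
V_1→V_2: (10)(10) − (4)(4) = 84
V_2→V_3: (4)(10) − (-6)(10) = 100
V_3→V_4: (-6)(-3) − (6)(10) = -42
V_4→V_5: (6)(-1) − (8)(-3) = 18
V_5→V_1: (8)(4) − (10)(-1) = 42
Σ = 202
Area = |Σ|/2 = 101.
Hole:
J→K: (3)(5) − (5)(5) = -10
K→L: (5)(7) − (3)(5) = 20
L→M: (3)(7) − (2)(7) = 7
M→J: (2)(5) − (3)(7) = -11
Σ = 6
Area = |Σ|/2 = 3.
Net area = 101 − 3 = 98.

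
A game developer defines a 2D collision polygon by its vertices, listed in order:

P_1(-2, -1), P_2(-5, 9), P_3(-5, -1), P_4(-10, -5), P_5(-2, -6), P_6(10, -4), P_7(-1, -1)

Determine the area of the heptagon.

72.5

Apply the shoelace formula: 2A = Σ (x_i·y_{i+1} − x_{i+1}·y_i), indices taken mod 7.
P_1→P_2: (-2)(9) − (-5)(-1) = -23
P_2→P_3: (-5)(-1) − (-5)(9) = 50
P_3→P_4: (-5)(-5) − (-10)(-1) = 15
P_4→P_5: (-10)(-6) − (-2)(-5) = 50
P_5→P_6: (-2)(-4) − (10)(-6) = 68
P_6→P_7: (10)(-1) − (-1)(-4) = -14
P_7→P_1: (-1)(-1) − (-2)(-1) = -1
Σ = 145
Area = |Σ|/2 = 72.5.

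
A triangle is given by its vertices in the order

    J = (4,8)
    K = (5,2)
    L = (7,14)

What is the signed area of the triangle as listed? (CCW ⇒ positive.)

12

Apply Gauss's area formula: 2A = Σ (x_i·y_{i+1} − x_{i+1}·y_i), indices taken mod 3.
J→K: (4)(2) − (5)(8) = -32
K→L: (5)(14) − (7)(2) = 56
L→J: (7)(8) − (4)(14) = 0
Σ = 24
Signed area = Σ/2 = 12 (positive ⇒ counter-clockwise traversal).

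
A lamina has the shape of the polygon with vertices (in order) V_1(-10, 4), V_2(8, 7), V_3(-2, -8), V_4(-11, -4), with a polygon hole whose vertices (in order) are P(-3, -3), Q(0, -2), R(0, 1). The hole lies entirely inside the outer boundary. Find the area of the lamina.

Outer boundary:
V_1→V_2: (-10)(7) − (8)(4) = -102
V_2→V_3: (8)(-8) − (-2)(7) = -50
V_3→V_4: (-2)(-4) − (-11)(-8) = -80
V_4→V_1: (-11)(4) − (-10)(-4) = -84
Σ = -316
Area = |Σ|/2 = 158.
Hole:
Apply Gauss's area formula: 2A = Σ (x_i·y_{i+1} − x_{i+1}·y_i), indices taken mod 3.
Cross-terms: 6, 0, 3  ⇒  Σ = 9
Area = |Σ|/2 = 4.5.
Net area = 158 − 4.5 = 153.5.

153.5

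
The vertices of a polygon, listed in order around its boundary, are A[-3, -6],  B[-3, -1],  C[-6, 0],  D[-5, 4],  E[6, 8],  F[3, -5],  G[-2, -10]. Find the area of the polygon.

Apply the shoelace formula: 2A = Σ (x_i·y_{i+1} − x_{i+1}·y_i), indices taken mod 7.
Σ = (-15) + (-6) + (-24) + (-64) + (-54) + (-40) + (-18) = -221
Area = |Σ|/2 = 110.5.

110.5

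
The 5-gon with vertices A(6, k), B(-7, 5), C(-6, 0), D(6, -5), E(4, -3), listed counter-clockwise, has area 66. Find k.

2

Write out the shoelace sum; only the two edges meeting at A involve k:
2·Area = [(4·k − 6·(-3)) + (6·5 − (-7)·k)] + 62
       = 11·k + 110 = 132
⇒ k = 2.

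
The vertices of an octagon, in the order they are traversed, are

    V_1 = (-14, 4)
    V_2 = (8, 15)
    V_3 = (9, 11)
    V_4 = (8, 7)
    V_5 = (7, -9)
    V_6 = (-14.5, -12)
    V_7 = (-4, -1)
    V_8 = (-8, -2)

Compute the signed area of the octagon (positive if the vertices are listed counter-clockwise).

Apply Gauss's area formula: 2A = Σ (x_i·y_{i+1} − x_{i+1}·y_i), indices taken mod 8.
Cross-terms: -242, -47, -25, -121, -214.5, -33.5, 0, -60  ⇒  Σ = -743
Signed area = Σ/2 = -371.5 (negative ⇒ clockwise traversal).

-371.5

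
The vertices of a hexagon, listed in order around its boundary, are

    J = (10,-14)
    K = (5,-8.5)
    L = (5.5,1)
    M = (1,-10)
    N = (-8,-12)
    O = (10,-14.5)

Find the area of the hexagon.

64.875

Cross-terms: -15, 51.75, -56, -92, 236, 5  ⇒  Σ = 129.75
Area = |Σ|/2 = 64.875.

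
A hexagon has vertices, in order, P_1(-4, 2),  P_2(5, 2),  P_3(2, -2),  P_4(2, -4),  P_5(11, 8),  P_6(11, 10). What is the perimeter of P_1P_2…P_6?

|P_1P_2| = √((9)² + (0)²) = √81 = 9
|P_2P_3| = √((-3)² + (-4)²) = √25 = 5
|P_3P_4| = √((0)² + (-2)²) = √4 = 2
|P_4P_5| = √((9)² + (12)²) = √225 = 15
|P_5P_6| = √((0)² + (2)²) = √4 = 2
|P_6P_1| = √((-15)² + (-8)²) = √289 = 17
Perimeter = 9 + 5 + 2 + 15 + 2 + 17 = 50.

50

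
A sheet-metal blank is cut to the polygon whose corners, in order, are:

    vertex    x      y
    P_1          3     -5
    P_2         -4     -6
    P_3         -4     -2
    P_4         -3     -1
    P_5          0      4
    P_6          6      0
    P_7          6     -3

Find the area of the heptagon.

65.5

Apply the shoelace (surveyor's) formula: 2A = Σ (x_i·y_{i+1} − x_{i+1}·y_i), indices taken mod 7.
Σ = (-38) + (-16) + (-2) + (-12) + (-24) + (-18) + (-21) = -131
Area = |Σ|/2 = 65.5.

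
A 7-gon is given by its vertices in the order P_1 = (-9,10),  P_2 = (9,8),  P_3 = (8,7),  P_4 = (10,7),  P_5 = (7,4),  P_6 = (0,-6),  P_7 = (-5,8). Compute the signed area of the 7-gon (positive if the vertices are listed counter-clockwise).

-118

Apply the surveyor's formula: 2A = Σ (x_i·y_{i+1} − x_{i+1}·y_i), indices taken mod 7.
Σ = (-162) + (-1) + (-14) + (-9) + (-42) + (-30) + (22) = -236
Signed area = Σ/2 = -118 (negative ⇒ clockwise traversal).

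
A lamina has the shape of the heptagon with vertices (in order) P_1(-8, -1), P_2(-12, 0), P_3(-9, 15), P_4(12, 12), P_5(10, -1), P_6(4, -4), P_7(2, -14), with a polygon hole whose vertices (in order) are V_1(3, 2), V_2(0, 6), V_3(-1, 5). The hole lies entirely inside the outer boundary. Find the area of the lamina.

Outer boundary:
Apply the surveyor's formula: 2A = Σ (x_i·y_{i+1} − x_{i+1}·y_i), indices taken mod 7.
Σ = (-12) + (-180) + (-288) + (-132) + (-36) + (-48) + (-114) = -810
Area = |Σ|/2 = 405.
Hole:
Apply the surveyor's formula: 2A = Σ (x_i·y_{i+1} − x_{i+1}·y_i), indices taken mod 3.
Cross-terms: 18, 6, -17  ⇒  Σ = 7
Area = |Σ|/2 = 3.5.
Net area = 405 − 3.5 = 401.5.

401.5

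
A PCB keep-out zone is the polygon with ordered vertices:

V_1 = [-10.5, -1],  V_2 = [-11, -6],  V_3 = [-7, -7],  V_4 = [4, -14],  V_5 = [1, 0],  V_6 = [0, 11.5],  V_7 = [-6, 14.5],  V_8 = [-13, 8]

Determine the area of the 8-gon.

Apply the surveyor's formula: 2A = Σ (x_i·y_{i+1} − x_{i+1}·y_i), indices taken mod 8.
Cross-terms: 52, 35, 126, 14, 11.5, 69, 140.5, 97  ⇒  Σ = 545
Area = |Σ|/2 = 272.5.

272.5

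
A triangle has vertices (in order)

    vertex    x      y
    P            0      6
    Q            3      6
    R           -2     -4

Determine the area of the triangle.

15

Apply Gauss's area formula: 2A = Σ (x_i·y_{i+1} − x_{i+1}·y_i), indices taken mod 3.
P→Q: (0)(6) − (3)(6) = -18
Q→R: (3)(-4) − (-2)(6) = 0
R→P: (-2)(6) − (0)(-4) = -12
Σ = -30
Area = |Σ|/2 = 15.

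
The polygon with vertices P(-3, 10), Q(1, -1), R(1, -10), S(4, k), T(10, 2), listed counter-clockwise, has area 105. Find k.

Write out the shoelace sum; only the two edges meeting at S involve k:
2·Area = [(1·k − 4·(-10)) + (4·2 − 10·k)] + 90
       = -9·k + 138 = 210
⇒ k = -8.

-8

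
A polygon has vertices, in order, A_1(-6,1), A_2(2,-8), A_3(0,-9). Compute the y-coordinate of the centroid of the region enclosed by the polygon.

Apply the surveyor's formula. First the cross-terms c_i = x_i·y_{i+1} − x_{i+1}·y_i:
  46, -18, -54  ⇒  2A = -26, A = -13.
Then Σ (y_i + y_{i+1})·c_i = 416, so ȳ = 416 / (6·(-13)) = -16/3.

-16/3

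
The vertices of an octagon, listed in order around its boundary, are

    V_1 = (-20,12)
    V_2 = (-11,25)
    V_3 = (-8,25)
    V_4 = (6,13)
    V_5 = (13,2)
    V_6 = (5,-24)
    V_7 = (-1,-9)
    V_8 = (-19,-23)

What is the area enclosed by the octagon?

1040.5

Apply the shoelace (surveyor's) formula: 2A = Σ (x_i·y_{i+1} − x_{i+1}·y_i), indices taken mod 8.
Cross-terms: -368, -75, -254, -157, -322, -69, -148, -688  ⇒  Σ = -2081
Area = |Σ|/2 = 1040.5.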